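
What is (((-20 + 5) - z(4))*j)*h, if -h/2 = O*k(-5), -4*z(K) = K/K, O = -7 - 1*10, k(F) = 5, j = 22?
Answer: -55165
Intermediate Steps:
O = -17 (O = -7 - 10 = -17)
z(K) = -1/4 (z(K) = -K/(4*K) = -1/4*1 = -1/4)
h = 170 (h = -(-34)*5 = -2*(-85) = 170)
(((-20 + 5) - z(4))*j)*h = (((-20 + 5) - 1*(-1/4))*22)*170 = ((-15 + 1/4)*22)*170 = -59/4*22*170 = -649/2*170 = -55165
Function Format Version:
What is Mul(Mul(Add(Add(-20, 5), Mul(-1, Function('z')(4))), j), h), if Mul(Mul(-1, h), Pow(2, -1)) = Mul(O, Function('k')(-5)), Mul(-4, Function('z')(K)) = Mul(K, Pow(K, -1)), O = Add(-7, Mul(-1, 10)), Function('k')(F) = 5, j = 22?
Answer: -55165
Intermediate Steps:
O = -17 (O = Add(-7, -10) = -17)
Function('z')(K) = Rational(-1, 4) (Function('z')(K) = Mul(Rational(-1, 4), Mul(K, Pow(K, -1))) = Mul(Rational(-1, 4), 1) = Rational(-1, 4))
h = 170 (h = Mul(-2, Mul(-17, 5)) = Mul(-2, -85) = 170)
Mul(Mul(Add(Add(-20, 5), Mul(-1, Function('z')(4))), j), h) = Mul(Mul(Add(Add(-20, 5), Mul(-1, Rational(-1, 4))), 22), 170) = Mul(Mul(Add(-15, Rational(1, 4)), 22), 170) = Mul(Mul(Rational(-59, 4), 22), 170) = Mul(Rational(-649, 2), 170) = -55165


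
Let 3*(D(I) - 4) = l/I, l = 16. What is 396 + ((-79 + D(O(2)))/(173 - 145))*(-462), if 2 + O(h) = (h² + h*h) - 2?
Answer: 3223/2 ≈ 1611.5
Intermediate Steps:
O(h) = -4 + 2*h² (O(h) = -2 + ((h² + h*h) - 2) = -2 + ((h² + h²) - 2) = -2 + (2*h² - 2) = -2 + (-2 + 2*h²) = -4 + 2*h²)
D(I) = 4 + 16/(3*I) (D(I) = 4 + (16/I)/3 = 4 + 16/(3*I))
396 + ((-79 + D(O(2)))/(173 - 145))*(-462) = 396 + ((-79 + (4 + 16/(3*(-4 + 2*2²))))/(173 - 145))*(-462) = 396 + ((-79 + (4 + 16/(3*(-4 + 2*4))))/28)*(-462) = 396 + ((-79 + (4 + 16/(3*(-4 + 8))))*(1/28))*(-462) = 396 + ((-79 + (4 + (16/3)/4))*(1/28))*(-462) = 396 + ((-79 + (4 + (16/3)*(¼)))*(1/28))*(-462) = 396 + ((-79 + (4 + 4/3))*(1/28))*(-462) = 396 + ((-79 + 16/3)*(1/28))*(-462) = 396 - 221/3*1/28*(-462) = 396 - 221/84*(-462) = 396 + 2431/2 = 3223/2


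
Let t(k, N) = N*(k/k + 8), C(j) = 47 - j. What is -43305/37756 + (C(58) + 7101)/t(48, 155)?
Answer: 41455913/10533924 ≈ 3.9355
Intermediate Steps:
t(k, N) = 9*N (t(k, N) = N*(1 + 8) = N*9 = 9*N)
-43305/37756 + (C(58) + 7101)/t(48, 155) = -43305/37756 + ((47 - 1*58) + 7101)/((9*155)) = -43305*1/37756 + ((47 - 58) + 7101)/1395 = -43305/37756 + (-11 + 7101)*(1/1395) = -43305/37756 + 7090*(1/1395) = -43305/37756 + 1418/279 = 41455913/10533924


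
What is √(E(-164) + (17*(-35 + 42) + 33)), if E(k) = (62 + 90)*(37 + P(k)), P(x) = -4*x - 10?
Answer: 228*√2 ≈ 322.44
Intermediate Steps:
P(x) = -10 - 4*x
E(k) = 4104 - 608*k (E(k) = (62 + 90)*(37 + (-10 - 4*k)) = 152*(27 - 4*k) = 4104 - 608*k)
√(E(-164) + (17*(-35 + 42) + 33)) = √((4104 - 608*(-164)) + (17*(-35 + 42) + 33)) = √((4104 + 99712) + (17*7 + 33)) = √(103816 + (119 + 33)) = √(103816 + 152) = √103968 = 228*√2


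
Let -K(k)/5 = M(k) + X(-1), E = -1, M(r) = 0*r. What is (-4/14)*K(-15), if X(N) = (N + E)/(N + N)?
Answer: 10/7 ≈ 1.4286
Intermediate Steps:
M(r) = 0
X(N) = (-1 + N)/(2*N) (X(N) = (N - 1)/(N + N) = (-1 + N)/((2*N)) = (-1 + N)*(1/(2*N)) = (-1 + N)/(2*N))
K(k) = -5 (K(k) = -5*(0 + (½)*(-1 - 1)/(-1)) = -5*(0 + (½)*(-1)*(-2)) = -5*(0 + 1) = -5*1 = -5)
(-4/14)*K(-15) = -4/14*(-5) = -4*1/14*(-5) = -2/7*(-5) = 10/7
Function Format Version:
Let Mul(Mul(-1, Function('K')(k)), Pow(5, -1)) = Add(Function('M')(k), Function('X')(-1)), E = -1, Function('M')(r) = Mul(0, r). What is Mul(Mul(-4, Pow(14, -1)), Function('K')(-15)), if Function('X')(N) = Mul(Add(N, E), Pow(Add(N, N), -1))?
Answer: Rational(10, 7) ≈ 1.4286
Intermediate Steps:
Function('M')(r) = 0
Function('X')(N) = Mul(Rational(1, 2), Pow(N, -1), Add(-1, N)) (Function('X')(N) = Mul(Add(N, -1), Pow(Add(N, N), -1)) = Mul(Add(-1, N), Pow(Mul(2, N), -1)) = Mul(Add(-1, N), Mul(Rational(1, 2), Pow(N, -1))) = Mul(Rational(1, 2), Pow(N, -1), Add(-1, N)))
Function('K')(k) = -5 (Function('K')(k) = Mul(-5, Add(0, Mul(Rational(1, 2), Pow(-1, -1), Add(-1, -1)))) = Mul(-5, Add(0, Mul(Rational(1, 2), -1, -2))) = Mul(-5, Add(0, 1)) = Mul(-5, 1) = -5)
Mul(Mul(-4, Pow(14, -1)), Function('K')(-15)) = Mul(Mul(-4, Pow(14, -1)), -5) = Mul(Mul(-4, Rational(1, 14)), -5) = Mul(Rational(-2, 7), -5) = Rational(10, 7)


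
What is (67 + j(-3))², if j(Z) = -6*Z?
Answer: 7225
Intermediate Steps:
(67 + j(-3))² = (67 - 6*(-3))² = (67 + 18)² = 85² = 7225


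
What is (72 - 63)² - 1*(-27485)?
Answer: 27566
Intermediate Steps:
(72 - 63)² - 1*(-27485) = 9² + 27485 = 81 + 27485 = 27566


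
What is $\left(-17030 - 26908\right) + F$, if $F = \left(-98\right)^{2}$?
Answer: $-34334$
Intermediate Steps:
$F = 9604$
$\left(-17030 - 26908\right) + F = \left(-17030 - 26908\right) + 9604 = -43938 + 9604 = -34334$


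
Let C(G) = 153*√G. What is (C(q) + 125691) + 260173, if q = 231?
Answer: 385864 + 153*√231 ≈ 3.8819e+5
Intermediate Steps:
(C(q) + 125691) + 260173 = (153*√231 + 125691) + 260173 = (125691 + 153*√231) + 260173 = 385864 + 153*√231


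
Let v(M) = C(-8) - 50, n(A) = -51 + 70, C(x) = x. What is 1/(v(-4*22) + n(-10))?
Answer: -1/39 ≈ -0.025641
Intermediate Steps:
n(A) = 19
v(M) = -58 (v(M) = -8 - 50 = -58)
1/(v(-4*22) + n(-10)) = 1/(-58 + 19) = 1/(-39) = -1/39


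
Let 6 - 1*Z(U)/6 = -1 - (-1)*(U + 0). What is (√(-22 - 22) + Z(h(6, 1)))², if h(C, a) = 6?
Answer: -8 + 24*I*√11 ≈ -8.0 + 79.599*I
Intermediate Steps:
Z(U) = 42 - 6*U (Z(U) = 36 - 6*(-1 - (-1)*(U + 0)) = 36 - 6*(-1 - (-1)*U) = 36 - 6*(-1 + U) = 36 + (6 - 6*U) = 42 - 6*U)
(√(-22 - 22) + Z(h(6, 1)))² = (√(-22 - 22) + (42 - 6*6))² = (√(-44) + (42 - 36))² = (2*I*√11 + 6)² = (6 + 2*I*√11)²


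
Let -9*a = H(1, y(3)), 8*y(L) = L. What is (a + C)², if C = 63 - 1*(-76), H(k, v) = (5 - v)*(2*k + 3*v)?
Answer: 6262981321/331776 ≈ 18877.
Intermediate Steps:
y(L) = L/8
C = 139 (C = 63 + 76 = 139)
a = -925/576 (a = -(-3*((⅛)*3)² + 10*1 + 15*((⅛)*3) - 2*1*(⅛)*3)/9 = -(-3*(3/8)² + 10 + 15*(3/8) - 2*1*3/8)/9 = -(-3*9/64 + 10 + 45/8 - ¾)/9 = -(-27/64 + 10 + 45/8 - ¾)/9 = -⅑*925/64 = -925/576 ≈ -1.6059)
(a + C)² = (-925/576 + 139)² = (79139/576)² = 6262981321/331776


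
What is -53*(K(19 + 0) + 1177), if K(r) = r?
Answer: -63388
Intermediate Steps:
-53*(K(19 + 0) + 1177) = -53*((19 + 0) + 1177) = -53*(19 + 1177) = -53*1196 = -63388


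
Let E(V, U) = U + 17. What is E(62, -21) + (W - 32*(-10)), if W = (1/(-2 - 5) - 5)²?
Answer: 16780/49 ≈ 342.45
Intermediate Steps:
E(V, U) = 17 + U
W = 1296/49 (W = (1/(-7) - 5)² = (-⅐ - 5)² = (-36/7)² = 1296/49 ≈ 26.449)
E(62, -21) + (W - 32*(-10)) = (17 - 21) + (1296/49 - 32*(-10)) = -4 + (1296/49 + 320) = -4 + 16976/49 = 16780/49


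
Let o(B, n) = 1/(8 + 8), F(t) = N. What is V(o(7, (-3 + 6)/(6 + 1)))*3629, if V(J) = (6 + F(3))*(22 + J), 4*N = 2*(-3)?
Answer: 11529333/32 ≈ 3.6029e+5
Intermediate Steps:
N = -3/2 (N = (2*(-3))/4 = (¼)*(-6) = -3/2 ≈ -1.5000)
F(t) = -3/2
o(B, n) = 1/16
V(J) = 99 + 9*J/2 (V(J) = (6 - 3/2)*(22 + J) = 9*(22 + J)/2 = 99 + 9*J/2)
V(o(7, (-3 + 6)/(6 + 1)))*3629 = (99 + (9/2)*(1/16))*3629 = (99 + 9/32)*3629 = (3177/32)*3629 = 11529333/32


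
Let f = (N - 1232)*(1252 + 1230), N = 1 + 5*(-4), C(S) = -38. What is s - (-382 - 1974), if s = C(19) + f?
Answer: -3102664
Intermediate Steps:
N = -19 (N = 1 - 20 = -19)
f = -3104982 (f = (-19 - 1232)*(1252 + 1230) = -1251*2482 = -3104982)
s = -3105020 (s = -38 - 3104982 = -3105020)
s - (-382 - 1974) = -3105020 - (-382 - 1974) = -3105020 - 1*(-2356) = -3105020 + 2356 = -3102664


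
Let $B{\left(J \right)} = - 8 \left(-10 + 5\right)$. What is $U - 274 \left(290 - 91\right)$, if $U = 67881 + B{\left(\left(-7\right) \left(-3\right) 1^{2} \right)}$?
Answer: $13395$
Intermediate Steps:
$B{\left(J \right)} = 40$ ($B{\left(J \right)} = \left(-8\right) \left(-5\right) = 40$)
$U = 67921$ ($U = 67881 + 40 = 67921$)
$U - 274 \left(290 - 91\right) = 67921 - 274 \left(290 - 91\right) = 67921 - 274 \cdot 199 = 67921 - 54526 = 13395$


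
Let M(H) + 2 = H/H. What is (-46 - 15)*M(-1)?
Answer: 61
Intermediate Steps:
M(H) = -1 (M(H) = -2 + H/H = -2 + 1 = -1)
(-46 - 15)*M(-1) = (-46 - 15)*(-1) = -61*(-1) = 61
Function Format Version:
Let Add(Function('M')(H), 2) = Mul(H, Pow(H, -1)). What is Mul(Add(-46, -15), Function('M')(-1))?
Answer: 61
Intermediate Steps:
Function('M')(H) = -1 (Function('M')(H) = Add(-2, Mul(H, Pow(H, -1))) = Add(-2, 1) = -1)
Mul(Add(-46, -15), Function('M')(-1)) = Mul(Add(-46, -15), -1) = Mul(-61, -1) = 61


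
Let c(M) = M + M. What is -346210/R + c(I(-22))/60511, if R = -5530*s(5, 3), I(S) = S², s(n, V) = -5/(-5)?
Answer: 190498785/3042053 ≈ 62.622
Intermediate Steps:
s(n, V) = 1 (s(n, V) = -5*(-⅕) = 1)
c(M) = 2*M
R = -5530 (R = -5530*1 = -5530)
-346210/R + c(I(-22))/60511 = -346210/(-5530) + (2*(-22)²)/60511 = -346210*(-1/5530) + (2*484)*(1/60511) = 34621/553 + 968*(1/60511) = 34621/553 + 88/5501 = 190498785/3042053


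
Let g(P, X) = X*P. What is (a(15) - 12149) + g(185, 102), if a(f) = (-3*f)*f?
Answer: 6046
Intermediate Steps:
g(P, X) = P*X
a(f) = -3*f**2
(a(15) - 12149) + g(185, 102) = (-3*15**2 - 12149) + 185*102 = (-3*225 - 12149) + 18870 = (-675 - 12149) + 18870 = -12824 + 18870 = 6046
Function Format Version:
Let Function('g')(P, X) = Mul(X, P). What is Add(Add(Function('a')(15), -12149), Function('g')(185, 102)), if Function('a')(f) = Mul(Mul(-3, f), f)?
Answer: 6046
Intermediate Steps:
Function('g')(P, X) = Mul(P, X)
Function('a')(f) = Mul(-3, Pow(f, 2))
Add(Add(Function('a')(15), -12149), Function('g')(185, 102)) = Add(Add(Mul(-3, Pow(15, 2)), -12149), Mul(185, 102)) = Add(Add(Mul(-3, 225), -12149), 18870) = Add(Add(-675, -12149), 18870) = Add(-12824, 18870) = 6046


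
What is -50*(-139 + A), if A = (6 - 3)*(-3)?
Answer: 7400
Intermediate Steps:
A = -9 (A = 3*(-3) = -9)
-50*(-139 + A) = -50*(-139 - 9) = -50*(-148) = 7400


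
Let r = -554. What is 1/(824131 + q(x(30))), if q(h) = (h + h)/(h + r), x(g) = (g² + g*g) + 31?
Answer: 1277/1052418949 ≈ 1.2134e-6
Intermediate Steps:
x(g) = 31 + 2*g² (x(g) = (g² + g²) + 31 = 2*g² + 31 = 31 + 2*g²)
q(h) = 2*h/(-554 + h) (q(h) = (h + h)/(h - 554) = (2*h)/(-554 + h) = 2*h/(-554 + h))
1/(824131 + q(x(30))) = 1/(824131 + 2*(31 + 2*30²)/(-554 + (31 + 2*30²))) = 1/(824131 + 2*(31 + 2*900)/(-554 + (31 + 2*900))) = 1/(824131 + 2*(31 + 1800)/(-554 + (31 + 1800))) = 1/(824131 + 2*1831/(-554 + 1831)) = 1/(824131 + 2*1831/1277) = 1/(824131 + 2*1831*(1/1277)) = 1/(824131 + 3662/1277) = 1/(1052418949/1277) = 1277/1052418949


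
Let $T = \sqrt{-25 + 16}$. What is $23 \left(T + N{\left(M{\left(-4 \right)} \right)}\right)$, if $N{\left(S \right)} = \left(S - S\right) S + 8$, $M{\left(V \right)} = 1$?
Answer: $184 + 69 i \approx 184.0 + 69.0 i$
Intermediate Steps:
$T = 3 i$ ($T = \sqrt{-9} = 3 i \approx 3.0 i$)
$N{\left(S \right)} = 8$ ($N{\left(S \right)} = 0 S + 8 = 0 + 8 = 8$)
$23 \left(T + N{\left(M{\left(-4 \right)} \right)}\right) = 23 \left(3 i + 8\right) = 23 \left(8 + 3 i\right) = 184 + 69 i$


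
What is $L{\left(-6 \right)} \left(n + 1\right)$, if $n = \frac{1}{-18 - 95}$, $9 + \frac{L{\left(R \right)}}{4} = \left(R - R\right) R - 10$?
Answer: $- \frac{8512}{113} \approx -75.327$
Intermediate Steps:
$L{\left(R \right)} = -76$ ($L{\left(R \right)} = -36 + 4 \left(\left(R - R\right) R - 10\right) = -36 + 4 \left(0 R - 10\right) = -36 + 4 \left(0 - 10\right) = -36 + 4 \left(-10\right) = -36 - 40 = -76$)
$n = - \frac{1}{113}$ ($n = \frac{1}{-113} = - \frac{1}{113} \approx -0.0088496$)
$L{\left(-6 \right)} \left(n + 1\right) = - 76 \left(- \frac{1}{113} + 1\right) = \left(-76\right) \frac{112}{113} = - \frac{8512}{113}$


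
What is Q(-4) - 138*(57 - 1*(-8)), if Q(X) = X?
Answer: -8974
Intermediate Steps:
Q(-4) - 138*(57 - 1*(-8)) = -4 - 138*(57 - 1*(-8)) = -4 - 138*(57 + 8) = -4 - 138*65 = -4 - 8970 = -8974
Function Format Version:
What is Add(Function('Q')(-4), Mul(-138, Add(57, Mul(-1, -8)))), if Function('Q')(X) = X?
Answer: -8974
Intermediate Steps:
Add(Function('Q')(-4), Mul(-138, Add(57, Mul(-1, -8)))) = Add(-4, Mul(-138, Add(57, Mul(-1, -8)))) = Add(-4, Mul(-138, Add(57, 8))) = Add(-4, Mul(-138, 65)) = Add(-4, -8970) = -8974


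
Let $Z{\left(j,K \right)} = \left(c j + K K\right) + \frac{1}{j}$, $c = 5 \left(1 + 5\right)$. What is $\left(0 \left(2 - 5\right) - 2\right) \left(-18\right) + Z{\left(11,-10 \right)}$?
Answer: $\frac{5127}{11} \approx 466.09$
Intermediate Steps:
$c = 30$ ($c = 5 \cdot 6 = 30$)
$Z{\left(j,K \right)} = K^{2} + \frac{1}{j} + 30 j$ ($Z{\left(j,K \right)} = \left(30 j + K K\right) + \frac{1}{j} = \left(30 j + K^{2}\right) + \frac{1}{j} = \left(K^{2} + 30 j\right) + \frac{1}{j} = K^{2} + \frac{1}{j} + 30 j$)
$\left(0 \left(2 - 5\right) - 2\right) \left(-18\right) + Z{\left(11,-10 \right)} = \left(0 \left(2 - 5\right) - 2\right) \left(-18\right) + \left(\left(-10\right)^{2} + \frac{1}{11} + 30 \cdot 11\right) = \left(0 \left(2 - 5\right) - 2\right) \left(-18\right) + \left(100 + \frac{1}{11} + 330\right) = \left(0 \left(-3\right) - 2\right) \left(-18\right) + \frac{4731}{11} = \left(0 - 2\right) \left(-18\right) + \frac{4731}{11} = \left(-2\right) \left(-18\right) + \frac{4731}{11} = 36 + \frac{4731}{11} = \frac{5127}{11}$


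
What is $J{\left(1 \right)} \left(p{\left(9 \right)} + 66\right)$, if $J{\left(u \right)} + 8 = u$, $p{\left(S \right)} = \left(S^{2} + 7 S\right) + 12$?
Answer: $-1554$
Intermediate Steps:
$p{\left(S \right)} = 12 + S^{2} + 7 S$
$J{\left(u \right)} = -8 + u$
$J{\left(1 \right)} \left(p{\left(9 \right)} + 66\right) = \left(-8 + 1\right) \left(\left(12 + 9^{2} + 7 \cdot 9\right) + 66\right) = - 7 \left(\left(12 + 81 + 63\right) + 66\right) = - 7 \left(156 + 66\right) = \left(-7\right) 222 = -1554$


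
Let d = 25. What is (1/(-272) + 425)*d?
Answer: 2889975/272 ≈ 10625.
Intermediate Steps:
(1/(-272) + 425)*d = (1/(-272) + 425)*25 = (-1/272 + 425)*25 = (115599/272)*25 = 2889975/272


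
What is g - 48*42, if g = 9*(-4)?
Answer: -2052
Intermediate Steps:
g = -36
g - 48*42 = -36 - 48*42 = -36 - 2016 = -2052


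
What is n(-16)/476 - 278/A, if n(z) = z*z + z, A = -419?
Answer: 58222/49861 ≈ 1.1677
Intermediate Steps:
n(z) = z + z² (n(z) = z² + z = z + z²)
n(-16)/476 - 278/A = -16*(1 - 16)/476 - 278/(-419) = -16*(-15)*(1/476) - 278*(-1/419) = 240*(1/476) + 278/419 = 60/119 + 278/419 = 58222/49861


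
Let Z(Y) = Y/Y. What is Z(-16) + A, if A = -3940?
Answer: -3939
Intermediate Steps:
Z(Y) = 1
Z(-16) + A = 1 - 3940 = -3939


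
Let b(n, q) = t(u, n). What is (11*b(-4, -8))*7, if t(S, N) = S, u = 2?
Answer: 154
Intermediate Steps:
b(n, q) = 2
(11*b(-4, -8))*7 = (11*2)*7 = 22*7 = 154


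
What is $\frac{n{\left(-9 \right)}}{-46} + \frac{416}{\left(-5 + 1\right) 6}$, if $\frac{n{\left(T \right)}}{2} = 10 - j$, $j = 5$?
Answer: $- \frac{1211}{69} \approx -17.551$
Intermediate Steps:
$n{\left(T \right)} = 10$ ($n{\left(T \right)} = 2 \left(10 - 5\right) = 2 \cdot 5 = 10$)
$\frac{n{\left(-9 \right)}}{-46} + \frac{416}{\left(-5 + 1\right) 6} = \frac{10}{-46} + \frac{416}{\left(-5 + 1\right) 6} = 10 \left(- \frac{1}{46}\right) + \frac{416}{\left(-4\right) 6} = - \frac{5}{23} + \frac{416}{-24} = - \frac{5}{23} + 416 \left(- \frac{1}{24}\right) = - \frac{5}{23} - \frac{52}{3} = - \frac{1211}{69}$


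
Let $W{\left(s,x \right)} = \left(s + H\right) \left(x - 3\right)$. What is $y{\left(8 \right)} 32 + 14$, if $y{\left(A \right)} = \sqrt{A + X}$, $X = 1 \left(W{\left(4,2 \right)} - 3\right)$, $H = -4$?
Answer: $14 + 32 \sqrt{5} \approx 85.554$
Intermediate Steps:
$W{\left(s,x \right)} = \left(-4 + s\right) \left(-3 + x\right)$ ($W{\left(s,x \right)} = \left(s - 4\right) \left(x - 3\right) = \left(-4 + s\right) \left(-3 + x\right)$)
$X = -3$ ($X = 1 \left(\left(12 - 8 - 12 + 4 \cdot 2\right) - 3\right) = 1 \left(\left(12 - 8 - 12 + 8\right) - 3\right) = 1 \left(0 - 3\right) = 1 \left(-3\right) = -3$)
$y{\left(A \right)} = \sqrt{-3 + A}$ ($y{\left(A \right)} = \sqrt{A - 3} = \sqrt{-3 + A}$)
$y{\left(8 \right)} 32 + 14 = \sqrt{-3 + 8} \cdot 32 + 14 = \sqrt{5} \cdot 32 + 14 = 32 \sqrt{5} + 14 = 14 + 32 \sqrt{5}$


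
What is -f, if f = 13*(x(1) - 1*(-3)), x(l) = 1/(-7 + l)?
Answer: -221/6 ≈ -36.833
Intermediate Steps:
f = 221/6 (f = 13*(1/(-7 + 1) - 1*(-3)) = 13*(1/(-6) + 3) = 13*(-1/6 + 3) = 13*(17/6) = 221/6 ≈ 36.833)
-f = -1*221/6 = -221/6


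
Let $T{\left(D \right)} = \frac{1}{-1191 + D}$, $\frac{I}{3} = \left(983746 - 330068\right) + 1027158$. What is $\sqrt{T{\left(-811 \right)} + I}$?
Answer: $\frac{\sqrt{20210392232030}}{2002} \approx 2245.6$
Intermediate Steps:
$I = 5042508$ ($I = 3 \left(\left(983746 - 330068\right) + 1027158\right) = 3 \left(653678 + 1027158\right) = 3 \cdot 1680836 = 5042508$)
$\sqrt{T{\left(-811 \right)} + I} = \sqrt{\frac{1}{-1191 - 811} + 5042508} = \sqrt{\frac{1}{-2002} + 5042508} = \sqrt{- \frac{1}{2002} + 5042508} = \sqrt{\frac{10095101015}{2002}} = \frac{\sqrt{20210392232030}}{2002}$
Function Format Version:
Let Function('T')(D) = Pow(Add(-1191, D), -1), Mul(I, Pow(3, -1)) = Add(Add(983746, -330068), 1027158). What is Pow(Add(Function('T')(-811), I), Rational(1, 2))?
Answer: Mul(Rational(1, 2002), Pow(20210392232030, Rational(1, 2))) ≈ 2245.6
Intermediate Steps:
I = 5042508 (I = Mul(3, Add(Add(983746, -330068), 1027158)) = Mul(3, Add(653678, 1027158)) = Mul(3, 1680836) = 5042508)
Pow(Add(Function('T')(-811), I), Rational(1, 2)) = Pow(Add(Pow(Add(-1191, -811), -1), 5042508), Rational(1, 2)) = Pow(Add(Pow(-2002, -1), 5042508), Rational(1, 2)) = Pow(Add(Rational(-1, 2002), 5042508), Rational(1, 2)) = Pow(Rational(10095101015, 2002), Rational(1, 2)) = Mul(Rational(1, 2002), Pow(20210392232030, Rational(1, 2)))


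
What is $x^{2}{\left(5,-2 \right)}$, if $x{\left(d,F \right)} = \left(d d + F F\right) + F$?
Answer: $729$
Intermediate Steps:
$x{\left(d,F \right)} = F + F^{2} + d^{2}$ ($x{\left(d,F \right)} = \left(d^{2} + F^{2}\right) + F = \left(F^{2} + d^{2}\right) + F = F + F^{2} + d^{2}$)
$x^{2}{\left(5,-2 \right)} = \left(-2 + \left(-2\right)^{2} + 5^{2}\right)^{2} = \left(-2 + 4 + 25\right)^{2} = 27^{2} = 729$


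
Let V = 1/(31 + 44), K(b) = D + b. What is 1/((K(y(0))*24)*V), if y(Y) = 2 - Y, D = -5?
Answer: -25/24 ≈ -1.0417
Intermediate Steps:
K(b) = -5 + b
V = 1/75 ≈ 0.013333
1/((K(y(0))*24)*V) = 1/(((-5 + (2 - 1*0))*24)*(1/75)) = 1/(((-5 + (2 + 0))*24)*(1/75)) = 1/(((-5 + 2)*24)*(1/75)) = 1/(-3*24*(1/75)) = 1/(-72*1/75) = 1/(-24/25) = -25/24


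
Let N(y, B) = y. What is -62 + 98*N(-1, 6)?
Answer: -160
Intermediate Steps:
-62 + 98*N(-1, 6) = -62 + 98*(-1) = -62 - 98 = -160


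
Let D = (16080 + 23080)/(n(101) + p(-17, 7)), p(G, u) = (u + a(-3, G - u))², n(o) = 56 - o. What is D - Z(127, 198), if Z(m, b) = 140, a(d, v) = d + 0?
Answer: -43220/29 ≈ -1490.3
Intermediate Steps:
a(d, v) = d
p(G, u) = (-3 + u)² (p(G, u) = (u - 3)² = (-3 + u)²)
D = -39160/29 (D = (16080 + 23080)/((56 - 1*101) + (-3 + 7)²) = 39160/((56 - 101) + 4²) = 39160/(-45 + 16) = 39160/(-29) = 39160*(-1/29) = -39160/29 ≈ -1350.3)
D - Z(127, 198) = -39160/29 - 1*140 = -39160/29 - 140 = -43220/29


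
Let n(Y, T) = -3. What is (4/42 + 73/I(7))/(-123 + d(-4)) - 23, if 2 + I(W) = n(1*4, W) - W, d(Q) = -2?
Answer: -240997/10500 ≈ -22.952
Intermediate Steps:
I(W) = -5 - W (I(W) = -2 + (-3 - W) = -5 - W)
(4/42 + 73/I(7))/(-123 + d(-4)) - 23 = (4/42 + 73/(-5 - 1*7))/(-123 - 2) - 23 = (4*(1/42) + 73/(-5 - 7))/(-125) - 23 = -(2/21 + 73/(-12))/125 - 23 = -(2/21 + 73*(-1/12))/125 - 23 = -(2/21 - 73/12)/125 - 23 = -1/125*(-503/84) - 23 = 503/10500 - 23 = -240997/10500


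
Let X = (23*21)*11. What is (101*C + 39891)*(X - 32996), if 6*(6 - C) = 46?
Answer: -3298927744/3 ≈ -1.0996e+9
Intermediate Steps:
C = -5/3 (C = 6 - ⅙*46 = 6 - 23/3 = -5/3 ≈ -1.6667)
X = 5313 (X = 483*11 = 5313)
(101*C + 39891)*(X - 32996) = (101*(-5/3) + 39891)*(5313 - 32996) = (-505/3 + 39891)*(-27683) = (119168/3)*(-27683) = -3298927744/3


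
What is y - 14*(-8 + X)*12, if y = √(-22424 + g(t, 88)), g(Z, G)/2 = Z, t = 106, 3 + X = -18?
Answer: 4872 + 6*I*√617 ≈ 4872.0 + 149.04*I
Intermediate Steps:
X = -21 (X = -3 - 18 = -21)
g(Z, G) = 2*Z
y = 6*I*√617 (y = √(-22424 + 2*106) = √(-22424 + 212) = √(-22212) = 6*I*√617 ≈ 149.04*I)
y - 14*(-8 + X)*12 = 6*I*√617 - 14*(-8 - 21)*12 = 6*I*√617 - 14*(-29)*12 = 6*I*√617 + 406*12 = 6*I*√617 + 4872 = 4872 + 6*I*√617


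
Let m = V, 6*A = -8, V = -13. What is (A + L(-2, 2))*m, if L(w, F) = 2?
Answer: -26/3 ≈ -8.6667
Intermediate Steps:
A = -4/3 (A = (1/6)*(-8) = -4/3 ≈ -1.3333)
m = -13
(A + L(-2, 2))*m = (-4/3 + 2)*(-13) = (2/3)*(-13) = -26/3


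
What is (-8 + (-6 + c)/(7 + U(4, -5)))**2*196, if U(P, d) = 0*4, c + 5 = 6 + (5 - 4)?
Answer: 14400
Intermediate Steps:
c = 2 (c = -5 + (6 + (5 - 4)) = -5 + (6 + 1) = -5 + 7 = 2)
U(P, d) = 0
(-8 + (-6 + c)/(7 + U(4, -5)))**2*196 = (-8 + (-6 + 2)/(7 + 0))**2*196 = (-8 - 4/7)**2*196 = (-60/7)**2*196 = (3600/49)*196 = 14400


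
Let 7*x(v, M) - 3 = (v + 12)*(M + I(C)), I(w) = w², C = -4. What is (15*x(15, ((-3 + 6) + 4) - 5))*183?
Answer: 1342305/7 ≈ 1.9176e+5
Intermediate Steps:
x(v, M) = 3/7 + (12 + v)*(16 + M)/7 (x(v, M) = 3/7 + ((v + 12)*(M + (-4)²))/7 = 3/7 + ((12 + v)*(M + 16))/7 = 3/7 + ((12 + v)*(16 + M))/7 = 3/7 + (12 + v)*(16 + M)/7)
(15*x(15, ((-3 + 6) + 4) - 5))*183 = (15*(195/7 + 12*(((-3 + 6) + 4) - 5)/7 + (16/7)*15 + (⅐)*(((-3 + 6) + 4) - 5)*15))*183 = (15*(195/7 + 12*((3 + 4) - 5)/7 + 240/7 + (⅐)*((3 + 4) - 5)*15))*183 = (15*(195/7 + 12*(7 - 5)/7 + 240/7 + (⅐)*(7 - 5)*15))*183 = (15*(195/7 + (12/7)*2 + 240/7 + (⅐)*2*15))*183 = (15*(195/7 + 24/7 + 240/7 + 30/7))*183 = (15*(489/7))*183 = (7335/7)*183 = 1342305/7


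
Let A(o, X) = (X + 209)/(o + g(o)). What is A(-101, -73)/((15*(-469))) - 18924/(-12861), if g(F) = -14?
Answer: 1701304244/1156096725 ≈ 1.4716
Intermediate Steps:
A(o, X) = (209 + X)/(-14 + o) (A(o, X) = (X + 209)/(o - 14) = (209 + X)/(-14 + o))
A(-101, -73)/((15*(-469))) - 18924/(-12861) = ((209 - 73)/(-14 - 101))/((15*(-469))) - 18924/(-12861) = (136/(-115))/(-7035) - 18924*(-1/12861) = -1/115*136*(-1/7035) + 6308/4287 = -136/115*(-1/7035) + 6308/4287 = 136/809025 + 6308/4287 = 1701304244/1156096725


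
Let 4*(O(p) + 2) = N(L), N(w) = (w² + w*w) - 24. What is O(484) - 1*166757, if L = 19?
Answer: -333169/2 ≈ -1.6658e+5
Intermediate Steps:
N(w) = -24 + 2*w² (N(w) = (w² + w²) - 24 = 2*w² - 24 = -24 + 2*w²)
O(p) = 345/2 (O(p) = -2 + (-24 + 2*19²)/4 = -2 + (-24 + 2*361)/4 = -2 + (-24 + 722)/4 = -2 + (¼)*698 = -2 + 349/2 = 345/2)
O(484) - 1*166757 = 345/2 - 1*166757 = 345/2 - 166757 = -333169/2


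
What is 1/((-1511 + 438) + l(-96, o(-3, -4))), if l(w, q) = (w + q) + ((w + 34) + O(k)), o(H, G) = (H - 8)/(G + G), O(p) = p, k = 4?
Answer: -8/9805 ≈ -0.00081591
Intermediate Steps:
o(H, G) = (-8 + H)/(2*G) (o(H, G) = (-8 + H)/((2*G)) = (-8 + H)*(1/(2*G)) = (-8 + H)/(2*G))
l(w, q) = 38 + q + 2*w (l(w, q) = (w + q) + ((w + 34) + 4) = (q + w) + ((34 + w) + 4) = (q + w) + (38 + w) = 38 + q + 2*w)
1/((-1511 + 438) + l(-96, o(-3, -4))) = 1/((-1511 + 438) + (38 + (1/2)*(-8 - 3)/(-4) + 2*(-96))) = 1/(-1073 + (38 + (1/2)*(-1/4)*(-11) - 192)) = 1/(-1073 + (38 + 11/8 - 192)) = 1/(-1073 - 1221/8) = 1/(-9805/8) = -8/9805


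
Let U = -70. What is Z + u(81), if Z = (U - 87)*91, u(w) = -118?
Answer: -14405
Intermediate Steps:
Z = -14287 (Z = (-70 - 87)*91 = -157*91 = -14287)
Z + u(81) = -14287 - 118 = -14405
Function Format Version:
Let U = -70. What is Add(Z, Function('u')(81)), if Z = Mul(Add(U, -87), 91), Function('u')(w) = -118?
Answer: -14405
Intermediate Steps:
Z = -14287 (Z = Mul(Add(-70, -87), 91) = Mul(-157, 91) = -14287)
Add(Z, Function('u')(81)) = Add(-14287, -118) = -14405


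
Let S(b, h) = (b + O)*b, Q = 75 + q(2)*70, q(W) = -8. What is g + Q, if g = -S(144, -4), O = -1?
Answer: -21077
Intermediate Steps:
Q = -485 (Q = 75 - 8*70 = 75 - 560 = -485)
S(b, h) = b*(-1 + b) (S(b, h) = (b - 1)*b = (-1 + b)*b = b*(-1 + b))
g = -20592 (g = -144*(-1 + 144) = -144*143 = -1*20592 = -20592)
g + Q = -20592 - 485 = -21077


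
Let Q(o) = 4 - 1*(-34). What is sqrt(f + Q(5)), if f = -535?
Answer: I*sqrt(497) ≈ 22.293*I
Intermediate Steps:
Q(o) = 38 (Q(o) = 4 + 34 = 38)
sqrt(f + Q(5)) = sqrt(-535 + 38) = sqrt(-497) = I*sqrt(497)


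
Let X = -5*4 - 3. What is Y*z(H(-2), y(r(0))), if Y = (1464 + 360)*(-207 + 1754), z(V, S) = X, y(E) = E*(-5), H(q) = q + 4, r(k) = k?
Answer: -64899744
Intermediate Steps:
H(q) = 4 + q
y(E) = -5*E
X = -23 (X = -20 - 3 = -23)
z(V, S) = -23
Y = 2821728 (Y = 1824*1547 = 2821728)
Y*z(H(-2), y(r(0))) = 2821728*(-23) = -64899744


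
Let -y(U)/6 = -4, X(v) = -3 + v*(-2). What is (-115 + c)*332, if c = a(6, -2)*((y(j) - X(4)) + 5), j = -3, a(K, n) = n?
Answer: -64740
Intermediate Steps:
X(v) = -3 - 2*v
y(U) = 24 (y(U) = -6*(-4) = 24)
c = -80 (c = -2*((24 - (-3 - 2*4)) + 5) = -2*((24 - (-3 - 8)) + 5) = -2*((24 - 1*(-11)) + 5) = -2*((24 + 11) + 5) = -2*(35 + 5) = -2*40 = -80)
(-115 + c)*332 = (-115 - 80)*332 = -195*332 = -64740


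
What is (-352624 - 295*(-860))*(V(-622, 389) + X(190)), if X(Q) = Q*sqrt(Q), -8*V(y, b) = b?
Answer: 9620359/2 - 18795560*sqrt(190) ≈ -2.5427e+8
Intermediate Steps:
V(y, b) = -b/8
X(Q) = Q**(3/2)
(-352624 - 295*(-860))*(V(-622, 389) + X(190)) = (-352624 - 295*(-860))*(-1/8*389 + 190**(3/2)) = (-352624 + 253700)*(-389/8 + 190*sqrt(190)) = -98924*(-389/8 + 190*sqrt(190)) = 9620359/2 - 18795560*sqrt(190)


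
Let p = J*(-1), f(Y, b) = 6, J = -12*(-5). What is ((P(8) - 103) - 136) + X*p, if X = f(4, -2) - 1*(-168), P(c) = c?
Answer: -10671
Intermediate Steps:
J = 60
X = 174 (X = 6 - 1*(-168) = 6 + 168 = 174)
p = -60 (p = 60*(-1) = -60)
((P(8) - 103) - 136) + X*p = ((8 - 103) - 136) + 174*(-60) = (-95 - 136) - 10440 = -231 - 10440 = -10671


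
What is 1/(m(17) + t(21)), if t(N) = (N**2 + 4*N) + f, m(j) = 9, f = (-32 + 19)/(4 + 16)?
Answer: 20/10667 ≈ 0.0018749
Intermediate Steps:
f = -13/20 ≈ -0.65000
t(N) = -13/20 + N**2 + 4*N (t(N) = (N**2 + 4*N) - 13/20 = -13/20 + N**2 + 4*N)
1/(m(17) + t(21)) = 1/(9 + (-13/20 + 21**2 + 4*21)) = 1/(9 + (-13/20 + 441 + 84)) = 1/(9 + 10487/20) = 1/(10667/20) = 20/10667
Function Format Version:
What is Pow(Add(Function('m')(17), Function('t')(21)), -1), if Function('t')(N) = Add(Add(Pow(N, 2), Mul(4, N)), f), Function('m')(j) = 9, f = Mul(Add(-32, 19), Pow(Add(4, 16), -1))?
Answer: Rational(20, 10667) ≈ 0.0018749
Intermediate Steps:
f = Rational(-13, 20) (f = Mul(-13, Pow(20, -1)) = Mul(-13, Rational(1, 20)) = Rational(-13, 20) ≈ -0.65000)
Function('t')(N) = Add(Rational(-13, 20), Pow(N, 2), Mul(4, N)) (Function('t')(N) = Add(Add(Pow(N, 2), Mul(4, N)), Rational(-13, 20)) = Add(Rational(-13, 20), Pow(N, 2), Mul(4, N)))
Pow(Add(Function('m')(17), Function('t')(21)), -1) = Pow(Add(9, Add(Rational(-13, 20), Pow(21, 2), Mul(4, 21))), -1) = Pow(Add(9, Add(Rational(-13, 20), 441, 84)), -1) = Pow(Add(9, Rational(10487, 20)), -1) = Pow(Rational(10667, 20), -1) = Rational(20, 10667)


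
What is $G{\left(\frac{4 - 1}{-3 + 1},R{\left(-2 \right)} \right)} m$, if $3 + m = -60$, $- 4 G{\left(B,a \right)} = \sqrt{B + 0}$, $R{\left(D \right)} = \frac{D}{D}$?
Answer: $\frac{63 i \sqrt{6}}{8} \approx 19.29 i$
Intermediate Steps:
$R{\left(D \right)} = 1$
$G{\left(B,a \right)} = - \frac{\sqrt{B}}{4}$ ($G{\left(B,a \right)} = - \frac{\sqrt{B + 0}}{4} = - \frac{\sqrt{B}}{4}$)
$m = -63$ ($m = -3 - 60 = -63$)
$G{\left(\frac{4 - 1}{-3 + 1},R{\left(-2 \right)} \right)} m = - \frac{\sqrt{\frac{4 - 1}{-3 + 1}}}{4} \left(-63\right) = - \frac{\sqrt{\frac{3}{-2}}}{4} \left(-63\right) = - \frac{\sqrt{3 \left(- \frac{1}{2}\right)}}{4} \left(-63\right) = - \frac{\sqrt{- \frac{3}{2}}}{4} \left(-63\right) = - \frac{\frac{1}{2} i \sqrt{6}}{4} \left(-63\right) = - \frac{i \sqrt{6}}{8} \left(-63\right) = \frac{63 i \sqrt{6}}{8}$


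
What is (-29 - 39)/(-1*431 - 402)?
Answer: 4/49 ≈ 0.081633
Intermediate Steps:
(-29 - 39)/(-1*431 - 402) = -68/(-431 - 402) = -68/(-833) = -68*(-1/833) = 4/49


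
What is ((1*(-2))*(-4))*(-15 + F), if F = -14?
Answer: -232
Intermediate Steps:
((1*(-2))*(-4))*(-15 + F) = ((1*(-2))*(-4))*(-15 - 14) = -2*(-4)*(-29) = 8*(-29) = -232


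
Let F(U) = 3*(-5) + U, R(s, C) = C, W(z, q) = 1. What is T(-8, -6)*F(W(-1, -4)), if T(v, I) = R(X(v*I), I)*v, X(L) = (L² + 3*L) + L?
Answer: -672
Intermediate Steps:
X(L) = L² + 4*L
T(v, I) = I*v
F(U) = -15 + U
T(-8, -6)*F(W(-1, -4)) = (-6*(-8))*(-15 + 1) = 48*(-14) = -672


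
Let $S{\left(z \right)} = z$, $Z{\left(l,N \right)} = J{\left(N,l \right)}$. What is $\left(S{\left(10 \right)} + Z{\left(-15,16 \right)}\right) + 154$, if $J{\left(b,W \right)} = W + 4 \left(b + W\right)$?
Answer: $153$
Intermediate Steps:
$J{\left(b,W \right)} = 4 b + 5 W$ ($J{\left(b,W \right)} = W + 4 \left(W + b\right) = W + \left(4 W + 4 b\right) = 4 b + 5 W$)
$Z{\left(l,N \right)} = 4 N + 5 l$
$\left(S{\left(10 \right)} + Z{\left(-15,16 \right)}\right) + 154 = \left(10 + \left(4 \cdot 16 + 5 \left(-15\right)\right)\right) + 154 = \left(10 + \left(64 - 75\right)\right) + 154 = \left(10 - 11\right) + 154 = -1 + 154 = 153$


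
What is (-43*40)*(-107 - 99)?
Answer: 354320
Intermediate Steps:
(-43*40)*(-107 - 99) = -1720*(-206) = 354320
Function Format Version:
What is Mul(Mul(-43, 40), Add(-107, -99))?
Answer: 354320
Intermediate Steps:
Mul(Mul(-43, 40), Add(-107, -99)) = Mul(-1720, -206) = 354320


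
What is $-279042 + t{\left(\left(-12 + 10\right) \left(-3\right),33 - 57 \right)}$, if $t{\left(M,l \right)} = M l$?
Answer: $-279186$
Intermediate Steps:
$-279042 + t{\left(\left(-12 + 10\right) \left(-3\right),33 - 57 \right)} = -279042 + \left(-12 + 10\right) \left(-3\right) \left(33 - 57\right) = -279042 + \left(-2\right) \left(-3\right) \left(33 - 57\right) = -279042 + 6 \left(-24\right) = -279042 - 144 = -279186$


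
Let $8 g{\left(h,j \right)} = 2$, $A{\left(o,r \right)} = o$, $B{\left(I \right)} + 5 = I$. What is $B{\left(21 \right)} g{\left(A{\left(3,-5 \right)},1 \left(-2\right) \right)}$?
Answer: $4$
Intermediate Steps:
$B{\left(I \right)} = -5 + I$
$g{\left(h,j \right)} = \frac{1}{4}$ ($g{\left(h,j \right)} = \frac{1}{8} \cdot 2 = \frac{1}{4}$)
$B{\left(21 \right)} g{\left(A{\left(3,-5 \right)},1 \left(-2\right) \right)} = \left(-5 + 21\right) \frac{1}{4} = 16 \cdot \frac{1}{4} = 4$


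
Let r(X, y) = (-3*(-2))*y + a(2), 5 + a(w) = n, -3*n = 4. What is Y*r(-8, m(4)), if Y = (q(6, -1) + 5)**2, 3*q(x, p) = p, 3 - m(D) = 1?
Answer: 3332/27 ≈ 123.41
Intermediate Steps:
n = -4/3 (n = -1/3*4 = -4/3 ≈ -1.3333)
m(D) = 2 (m(D) = 3 - 1*1 = 3 - 1 = 2)
a(w) = -19/3 (a(w) = -5 - 4/3 = -19/3)
q(x, p) = p/3
r(X, y) = -19/3 + 6*y (r(X, y) = (-3*(-2))*y - 19/3 = 6*y - 19/3 = -19/3 + 6*y)
Y = 196/9 (Y = ((1/3)*(-1) + 5)**2 = (-1/3 + 5)**2 = (14/3)**2 = 196/9 ≈ 21.778)
Y*r(-8, m(4)) = 196*(-19/3 + 6*2)/9 = 196*(-19/3 + 12)/9 = (196/9)*(17/3) = 3332/27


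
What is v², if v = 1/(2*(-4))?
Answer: 1/64 ≈ 0.015625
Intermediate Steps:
v = -⅛ (v = 1/(-8) = -⅛ ≈ -0.12500)
v² = (-⅛)² = 1/64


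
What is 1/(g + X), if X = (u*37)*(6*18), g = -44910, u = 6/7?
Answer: -7/290394 ≈ -2.4105e-5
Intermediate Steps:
u = 6/7 (u = 6*(1/7) = 6/7 ≈ 0.85714)
X = 23976/7 (X = ((6/7)*37)*(6*18) = (222/7)*108 = 23976/7 ≈ 3425.1)
1/(g + X) = 1/(-44910 + 23976/7) = 1/(-290394/7) = -7/290394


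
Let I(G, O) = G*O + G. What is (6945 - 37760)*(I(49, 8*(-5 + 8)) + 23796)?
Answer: -771022115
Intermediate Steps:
I(G, O) = G + G*O
(6945 - 37760)*(I(49, 8*(-5 + 8)) + 23796) = (6945 - 37760)*(49*(1 + 8*(-5 + 8)) + 23796) = -30815*(49*(1 + 8*3) + 23796) = -30815*(49*(1 + 24) + 23796) = -30815*(49*25 + 23796) = -30815*(1225 + 23796) = -30815*25021 = -771022115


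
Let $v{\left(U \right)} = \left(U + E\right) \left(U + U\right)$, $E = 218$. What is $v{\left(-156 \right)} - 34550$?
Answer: $-53894$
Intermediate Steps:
$v{\left(U \right)} = 2 U \left(218 + U\right)$ ($v{\left(U \right)} = \left(U + 218\right) \left(U + U\right) = \left(218 + U\right) 2 U = 2 U \left(218 + U\right)$)
$v{\left(-156 \right)} - 34550 = 2 \left(-156\right) \left(218 - 156\right) - 34550 = 2 \left(-156\right) 62 - 34550 = -19344 - 34550 = -53894$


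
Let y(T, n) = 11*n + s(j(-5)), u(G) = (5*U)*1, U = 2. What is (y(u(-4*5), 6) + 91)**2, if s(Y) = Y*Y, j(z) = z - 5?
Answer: 66049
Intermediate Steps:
j(z) = -5 + z
s(Y) = Y**2
u(G) = 10 (u(G) = (5*2)*1 = 10*1 = 10)
y(T, n) = 100 + 11*n (y(T, n) = 11*n + (-5 - 5)**2 = 11*n + (-10)**2 = 11*n + 100 = 100 + 11*n)
(y(u(-4*5), 6) + 91)**2 = ((100 + 11*6) + 91)**2 = ((100 + 66) + 91)**2 = (166 + 91)**2 = 257**2 = 66049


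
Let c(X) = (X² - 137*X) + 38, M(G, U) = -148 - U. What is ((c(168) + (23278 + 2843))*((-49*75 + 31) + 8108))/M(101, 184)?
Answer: -35005572/83 ≈ -4.2175e+5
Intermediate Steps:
c(X) = 38 + X² - 137*X
((c(168) + (23278 + 2843))*((-49*75 + 31) + 8108))/M(101, 184) = (((38 + 168² - 137*168) + (23278 + 2843))*((-49*75 + 31) + 8108))/(-148 - 1*184) = (((38 + 28224 - 23016) + 26121)*((-3675 + 31) + 8108))/(-148 - 184) = ((5246 + 26121)*(-3644 + 8108))/(-332) = (31367*4464)*(-1/332) = 140022288*(-1/332) = -35005572/83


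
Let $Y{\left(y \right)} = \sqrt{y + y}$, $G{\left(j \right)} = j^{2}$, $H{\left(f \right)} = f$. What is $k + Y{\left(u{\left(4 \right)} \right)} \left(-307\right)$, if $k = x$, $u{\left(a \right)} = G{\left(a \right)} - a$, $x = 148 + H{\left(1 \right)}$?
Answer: $149 - 614 \sqrt{6} \approx -1355.0$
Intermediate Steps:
$x = 149$ ($x = 148 + 1 = 149$)
$u{\left(a \right)} = a^{2} - a$
$Y{\left(y \right)} = \sqrt{2} \sqrt{y}$ ($Y{\left(y \right)} = \sqrt{2 y} = \sqrt{2} \sqrt{y}$)
$k = 149$
$k + Y{\left(u{\left(4 \right)} \right)} \left(-307\right) = 149 + \sqrt{2} \sqrt{4 \left(-1 + 4\right)} \left(-307\right) = 149 + \sqrt{2} \sqrt{4 \cdot 3} \left(-307\right) = 149 + \sqrt{2} \sqrt{12} \left(-307\right) = 149 + \sqrt{2} \cdot 2 \sqrt{3} \left(-307\right) = 149 + 2 \sqrt{6} \left(-307\right) = 149 - 614 \sqrt{6}$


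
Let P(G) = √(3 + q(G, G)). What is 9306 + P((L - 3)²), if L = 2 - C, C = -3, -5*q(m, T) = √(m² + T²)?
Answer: 9306 + √(75 - 20*√2)/5 ≈ 9307.4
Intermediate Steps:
q(m, T) = -√(T² + m²)/5 (q(m, T) = -√(m² + T²)/5 = -√(T² + m²)/5)
L = 5 (L = 2 - 1*(-3) = 2 + 3 = 5)
P(G) = √(3 - √2*√(G²)/5) (P(G) = √(3 - √(G² + G²)/5) = √(3 - √2*√(G²)/5))
9306 + P((L - 3)²) = 9306 + √(75 - 5*√2*√(((5 - 3)²)²))/5 = 9306 + √(75 - 5*√2*√((2²)²))/5 = 9306 + √(75 - 5*√2*√(4²))/5 = 9306 + √(75 - 5*√2*√16)/5 = 9306 + √(75 - 5*√2*4)/5 = 9306 + √(75 - 20*√2)/5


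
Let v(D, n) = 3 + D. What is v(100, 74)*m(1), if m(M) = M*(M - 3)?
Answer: -206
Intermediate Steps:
m(M) = M*(-3 + M)
v(100, 74)*m(1) = (3 + 100)*(1*(-3 + 1)) = 103*(1*(-2)) = 103*(-2) = -206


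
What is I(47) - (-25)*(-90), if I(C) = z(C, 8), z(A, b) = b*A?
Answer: -1874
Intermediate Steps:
z(A, b) = A*b
I(C) = 8*C (I(C) = C*8 = 8*C)
I(47) - (-25)*(-90) = 8*47 - (-25)*(-90) = 376 - 1*2250 = 376 - 2250 = -1874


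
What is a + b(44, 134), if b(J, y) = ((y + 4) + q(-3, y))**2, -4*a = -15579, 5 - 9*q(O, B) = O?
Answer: 7511899/324 ≈ 23185.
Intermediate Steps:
q(O, B) = 5/9 - O/9
a = 15579/4 (a = -1/4*(-15579) = 15579/4 ≈ 3894.8)
b(J, y) = (44/9 + y)**2 (b(J, y) = ((y + 4) + (5/9 - 1/9*(-3)))**2 = ((4 + y) + (5/9 + 1/3))**2 = ((4 + y) + 8/9)**2 = (44/9 + y)**2)
a + b(44, 134) = 15579/4 + (44 + 9*134)**2/81 = 15579/4 + (44 + 1206)**2/81 = 15579/4 + (1/81)*1250**2 = 15579/4 + (1/81)*1562500 = 15579/4 + 1562500/81 = 7511899/324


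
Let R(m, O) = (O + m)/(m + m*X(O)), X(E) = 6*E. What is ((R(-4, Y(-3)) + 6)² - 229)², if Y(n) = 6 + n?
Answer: 1240672961025/33362176 ≈ 37188.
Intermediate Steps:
R(m, O) = (O + m)/(m + 6*O*m) (R(m, O) = (O + m)/(m + m*(6*O)) = (O + m)/(m + 6*O*m))
((R(-4, Y(-3)) + 6)² - 229)² = ((((6 - 3) - 4)/((-4)*(1 + 6*(6 - 3))) + 6)² - 229)² = ((-(3 - 4)/(4*(1 + 6*3)) + 6)² - 229)² = ((-¼*(-1)/(1 + 18) + 6)² - 229)² = ((-¼*(-1)/19 + 6)² - 229)² = ((-¼*1/19*(-1) + 6)² - 229)² = ((1/76 + 6)² - 229)² = ((457/76)² - 229)² = (208849/5776 - 229)² = (-1113855/5776)² = 1240672961025/33362176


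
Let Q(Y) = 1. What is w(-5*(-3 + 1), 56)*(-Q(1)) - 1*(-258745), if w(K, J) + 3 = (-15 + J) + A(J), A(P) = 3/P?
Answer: 14487589/56 ≈ 2.5871e+5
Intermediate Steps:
w(K, J) = -18 + J + 3/J (w(K, J) = -3 + ((-15 + J) + 3/J) = -3 + (-15 + J + 3/J) = -18 + J + 3/J)
w(-5*(-3 + 1), 56)*(-Q(1)) - 1*(-258745) = (-18 + 56 + 3/56)*(-1*1) - 1*(-258745) = (-18 + 56 + 3*(1/56))*(-1) + 258745 = (-18 + 56 + 3/56)*(-1) + 258745 = (2131/56)*(-1) + 258745 = -2131/56 + 258745 = 14487589/56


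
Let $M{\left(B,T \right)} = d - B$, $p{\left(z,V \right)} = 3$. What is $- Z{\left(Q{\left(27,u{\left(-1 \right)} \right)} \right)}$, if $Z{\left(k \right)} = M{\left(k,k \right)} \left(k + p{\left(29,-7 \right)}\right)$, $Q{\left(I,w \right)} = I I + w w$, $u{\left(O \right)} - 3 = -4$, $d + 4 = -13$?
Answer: $547551$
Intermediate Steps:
$d = -17$ ($d = -4 - 13 = -17$)
$u{\left(O \right)} = -1$ ($u{\left(O \right)} = 3 - 4 = -1$)
$Q{\left(I,w \right)} = I^{2} + w^{2}$
$M{\left(B,T \right)} = -17 - B$
$Z{\left(k \right)} = \left(-17 - k\right) \left(3 + k\right)$ ($Z{\left(k \right)} = \left(-17 - k\right) \left(k + 3\right) = \left(-17 - k\right) \left(3 + k\right)$)
$- Z{\left(Q{\left(27,u{\left(-1 \right)} \right)} \right)} = - \left(-1\right) \left(3 + \left(27^{2} + \left(-1\right)^{2}\right)\right) \left(17 + \left(27^{2} + \left(-1\right)^{2}\right)\right) = - \left(-1\right) \left(3 + \left(729 + 1\right)\right) \left(17 + \left(729 + 1\right)\right) = - \left(-1\right) \left(3 + 730\right) \left(17 + 730\right) = - \left(-1\right) 733 \cdot 747 = \left(-1\right) \left(-547551\right) = 547551$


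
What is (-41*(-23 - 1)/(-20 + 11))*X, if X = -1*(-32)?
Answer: -10496/3 ≈ -3498.7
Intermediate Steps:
X = 32
(-41*(-23 - 1)/(-20 + 11))*X = -41*(-23 - 1)/(-20 + 11)*32 = -(-984)/(-9)*32 = -(-984)*(-1)/9*32 = -41*8/3*32 = -328/3*32 = -10496/3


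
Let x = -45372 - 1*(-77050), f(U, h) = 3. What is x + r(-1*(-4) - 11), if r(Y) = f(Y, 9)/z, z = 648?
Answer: 6842449/216 ≈ 31678.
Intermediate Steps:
r(Y) = 1/216 (r(Y) = 3/648 = 3*(1/648) = 1/216)
x = 31678 (x = -45372 + 77050 = 31678)
x + r(-1*(-4) - 11) = 31678 + 1/216 = 6842449/216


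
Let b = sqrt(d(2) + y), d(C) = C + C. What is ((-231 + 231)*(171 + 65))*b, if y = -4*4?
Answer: 0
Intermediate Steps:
y = -16
d(C) = 2*C
b = 2*I*sqrt(3) (b = sqrt(2*2 - 16) = sqrt(4 - 16) = sqrt(-12) = 2*I*sqrt(3) ≈ 3.4641*I)
((-231 + 231)*(171 + 65))*b = ((-231 + 231)*(171 + 65))*(2*I*sqrt(3)) = (0*236)*(2*I*sqrt(3)) = 0*(2*I*sqrt(3)) = 0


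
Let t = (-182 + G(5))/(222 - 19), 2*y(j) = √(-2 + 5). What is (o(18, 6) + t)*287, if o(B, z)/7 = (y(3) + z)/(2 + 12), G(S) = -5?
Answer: 17302/29 + 287*√3/4 ≈ 720.90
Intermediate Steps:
y(j) = √3/2 (y(j) = √(-2 + 5)/2 = √3/2)
t = -187/203 (t = (-182 - 5)/(222 - 19) = -187/203 ≈ -0.92118)
o(B, z) = z/2 + √3/4 (o(B, z) = 7*((√3/2 + z)/(2 + 12)) = 7*((z + √3/2)/14) = 7*((z + √3/2)*(1/14)) = 7*(z/14 + √3/28) = z/2 + √3/4)
(o(18, 6) + t)*287 = (((½)*6 + √3/4) - 187/203)*287 = ((3 + √3/4) - 187/203)*287 = (422/203 + √3/4)*287 = 17302/29 + 287*√3/4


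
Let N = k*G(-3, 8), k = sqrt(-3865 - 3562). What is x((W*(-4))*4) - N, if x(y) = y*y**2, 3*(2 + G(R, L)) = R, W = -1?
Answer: 4096 + 3*I*sqrt(7427) ≈ 4096.0 + 258.54*I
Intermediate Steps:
G(R, L) = -2 + R/3
k = I*sqrt(7427) (k = sqrt(-7427) = I*sqrt(7427) ≈ 86.18*I)
x(y) = y**3
N = -3*I*sqrt(7427) (N = (I*sqrt(7427))*(-2 + (1/3)*(-3)) = (I*sqrt(7427))*(-2 - 1) = (I*sqrt(7427))*(-3) = -3*I*sqrt(7427) ≈ -258.54*I)
x((W*(-4))*4) - N = (-1*(-4)*4)**3 - (-3)*I*sqrt(7427) = (4*4)**3 + 3*I*sqrt(7427) = 16**3 + 3*I*sqrt(7427) = 4096 + 3*I*sqrt(7427)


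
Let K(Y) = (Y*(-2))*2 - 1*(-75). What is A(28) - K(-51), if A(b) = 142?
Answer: -137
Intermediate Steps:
K(Y) = 75 - 4*Y (K(Y) = -2*Y*2 + 75 = -4*Y + 75 = 75 - 4*Y)
A(28) - K(-51) = 142 - (75 - 4*(-51)) = 142 - (75 + 204) = 142 - 1*279 = 142 - 279 = -137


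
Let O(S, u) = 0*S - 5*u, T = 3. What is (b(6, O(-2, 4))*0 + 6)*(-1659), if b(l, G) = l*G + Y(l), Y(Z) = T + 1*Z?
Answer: -9954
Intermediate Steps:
Y(Z) = 3 + Z (Y(Z) = 3 + 1*Z = 3 + Z)
O(S, u) = -5*u (O(S, u) = 0 - 5*u = -5*u)
b(l, G) = 3 + l + G*l (b(l, G) = l*G + (3 + l) = G*l + (3 + l) = 3 + l + G*l)
(b(6, O(-2, 4))*0 + 6)*(-1659) = ((3 + 6 - 5*4*6)*0 + 6)*(-1659) = ((3 + 6 - 20*6)*0 + 6)*(-1659) = ((3 + 6 - 120)*0 + 6)*(-1659) = (-111*0 + 6)*(-1659) = (0 + 6)*(-1659) = 6*(-1659) = -9954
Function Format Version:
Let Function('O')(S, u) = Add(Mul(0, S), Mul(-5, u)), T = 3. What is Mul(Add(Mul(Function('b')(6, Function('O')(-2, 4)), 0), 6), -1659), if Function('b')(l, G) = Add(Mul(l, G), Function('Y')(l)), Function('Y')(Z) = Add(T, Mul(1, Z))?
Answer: -9954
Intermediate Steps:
Function('Y')(Z) = Add(3, Z) (Function('Y')(Z) = Add(3, Mul(1, Z)) = Add(3, Z))
Function('O')(S, u) = Mul(-5, u) (Function('O')(S, u) = Add(0, Mul(-5, u)) = Mul(-5, u))
Function('b')(l, G) = Add(3, l, Mul(G, l)) (Function('b')(l, G) = Add(Mul(l, G), Add(3, l)) = Add(Mul(G, l), Add(3, l)) = Add(3, l, Mul(G, l)))
Mul(Add(Mul(Function('b')(6, Function('O')(-2, 4)), 0), 6), -1659) = Mul(Add(Mul(Add(3, 6, Mul(Mul(-5, 4), 6)), 0), 6), -1659) = Mul(Add(Mul(Add(3, 6, Mul(-20, 6)), 0), 6), -1659) = Mul(Add(Mul(Add(3, 6, -120), 0), 6), -1659) = Mul(Add(Mul(-111, 0), 6), -1659) = Mul(Add(0, 6), -1659) = Mul(6, -1659) = -9954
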